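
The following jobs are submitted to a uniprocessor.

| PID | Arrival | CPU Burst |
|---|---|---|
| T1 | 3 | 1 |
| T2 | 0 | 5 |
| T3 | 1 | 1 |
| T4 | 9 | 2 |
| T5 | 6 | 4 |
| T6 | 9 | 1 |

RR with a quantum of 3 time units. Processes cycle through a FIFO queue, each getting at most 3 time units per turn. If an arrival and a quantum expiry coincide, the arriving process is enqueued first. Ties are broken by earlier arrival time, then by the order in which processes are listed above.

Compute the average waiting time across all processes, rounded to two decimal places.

Gantt: | T2 0-3 | T3 3-4 | T1 4-5 | T2 5-7 | T5 7-10 | T4 10-12 | T6 12-13 | T5 13-14 |
Completion: T1=5  T2=7  T3=4  T4=12  T5=14  T6=13
Waiting times: T1=1, T2=2, T3=2, T4=1, T5=4, T6=3
Average waiting = (1+2+2+1+4+3) / 6 = 13/6 = 2.17

2.17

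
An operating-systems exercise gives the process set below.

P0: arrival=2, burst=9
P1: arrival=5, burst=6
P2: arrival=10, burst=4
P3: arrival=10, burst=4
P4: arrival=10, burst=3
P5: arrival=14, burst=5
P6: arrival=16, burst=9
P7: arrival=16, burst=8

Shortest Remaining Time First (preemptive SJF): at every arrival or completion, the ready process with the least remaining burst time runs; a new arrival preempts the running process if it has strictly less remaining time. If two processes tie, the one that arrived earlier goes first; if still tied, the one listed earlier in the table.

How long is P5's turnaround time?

13

Timeline: | idle 0-2 | P0 2-11 | P4 11-14 | P2 14-18 | P3 18-22 | P5 22-27 | P1 27-33 | P7 33-41 | P6 41-50 |
Completion: P0=11  P1=33  P2=18  P3=22  P4=14  P5=27  P6=50  P7=41
Turnaround(P5) = completion − arrival = 27 − 14 = 13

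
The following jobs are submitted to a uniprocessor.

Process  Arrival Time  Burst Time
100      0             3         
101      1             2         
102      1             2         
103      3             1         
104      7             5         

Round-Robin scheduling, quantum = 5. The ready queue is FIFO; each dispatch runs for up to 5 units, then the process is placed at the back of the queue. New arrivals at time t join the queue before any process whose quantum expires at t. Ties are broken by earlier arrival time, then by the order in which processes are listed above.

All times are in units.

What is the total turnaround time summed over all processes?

Schedule: | 100 0-3 | 101 3-5 | 102 5-7 | 103 7-8 | 104 8-13 |
Completion: 100=3  101=5  102=7  103=8  104=13
Turnaround (C−A): 100=3  101=4  102=6  103=5  104=6
Turnaround = completion − arrival: 100=3, 101=4, 102=6, 103=5, 104=6
Total turnaround = 3 + 4 + 6 + 5 + 6 = 24

24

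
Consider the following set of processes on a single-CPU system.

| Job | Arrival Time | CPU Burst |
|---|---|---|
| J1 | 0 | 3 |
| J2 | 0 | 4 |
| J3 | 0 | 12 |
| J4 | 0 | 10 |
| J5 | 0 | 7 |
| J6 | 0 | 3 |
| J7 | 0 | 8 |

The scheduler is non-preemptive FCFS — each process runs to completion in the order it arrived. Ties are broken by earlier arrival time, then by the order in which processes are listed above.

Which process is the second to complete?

Gantt: | J1 0-3 | J2 3-7 | J3 7-19 | J4 19-29 | J5 29-36 | J6 36-39 | J7 39-47 |
Completion: J1=3  J2=7  J3=19  J4=29  J5=36  J6=39  J7=47
Turnaround (C−A): J1=3  J2=7  J3=19  J4=29  J5=36  J6=39  J7=47
Finish order: J1 → J2 → J3 → J4 → J5 → J6 → J7

J2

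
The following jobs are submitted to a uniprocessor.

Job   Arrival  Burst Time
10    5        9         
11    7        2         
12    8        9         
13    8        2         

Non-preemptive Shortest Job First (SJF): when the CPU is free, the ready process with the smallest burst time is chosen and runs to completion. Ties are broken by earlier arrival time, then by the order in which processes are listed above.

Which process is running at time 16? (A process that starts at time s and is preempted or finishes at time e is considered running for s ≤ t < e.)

13

Schedule: | idle 0-5 | 10 5-14 | 11 14-16 | 13 16-18 | 12 18-27 |
Completion: 10=14  11=16  12=27  13=18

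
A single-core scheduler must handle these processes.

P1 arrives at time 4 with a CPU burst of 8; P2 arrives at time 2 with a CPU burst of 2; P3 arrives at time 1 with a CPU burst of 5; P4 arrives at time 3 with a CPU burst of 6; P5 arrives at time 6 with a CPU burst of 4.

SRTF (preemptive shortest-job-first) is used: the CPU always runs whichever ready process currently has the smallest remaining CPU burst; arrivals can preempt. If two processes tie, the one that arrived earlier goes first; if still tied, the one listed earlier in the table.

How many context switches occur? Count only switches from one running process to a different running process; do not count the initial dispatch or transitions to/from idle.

Gantt: | idle 0-1 | P3 1-2 | P2 2-4 | P3 4-8 | P5 8-12 | P4 12-18 | P1 18-26 |
Completion: P1=26  P2=4  P3=8  P4=18  P5=12
Turnaround (C−A): P1=22  P2=2  P3=7  P4=15  P5=6

5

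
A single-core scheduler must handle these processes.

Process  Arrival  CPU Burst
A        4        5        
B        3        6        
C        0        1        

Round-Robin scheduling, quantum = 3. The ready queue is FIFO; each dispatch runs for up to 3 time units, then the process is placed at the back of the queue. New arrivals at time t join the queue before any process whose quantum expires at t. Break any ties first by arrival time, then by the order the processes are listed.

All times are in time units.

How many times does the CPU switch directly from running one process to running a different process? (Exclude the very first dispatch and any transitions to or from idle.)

Gantt: | C 0-1 | idle 1-3 | B 3-6 | A 6-9 | B 9-12 | A 12-14 |
Completion: A=14  B=12  C=1
Turnaround (C−A): A=10  B=9  C=1

3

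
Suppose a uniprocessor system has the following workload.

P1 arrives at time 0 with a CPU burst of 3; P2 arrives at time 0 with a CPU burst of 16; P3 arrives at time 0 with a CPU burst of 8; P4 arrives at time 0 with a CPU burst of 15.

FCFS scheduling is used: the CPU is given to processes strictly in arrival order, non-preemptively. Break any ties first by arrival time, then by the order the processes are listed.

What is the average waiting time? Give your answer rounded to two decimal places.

Gantt: | P1 0-3 | P2 3-19 | P3 19-27 | P4 27-42 |
Completion: P1=3  P2=19  P3=27  P4=42
Waiting times: P1=0, P2=3, P3=19, P4=27
Average waiting = (0+3+19+27) / 4 = 49/4 = 12.25

12.25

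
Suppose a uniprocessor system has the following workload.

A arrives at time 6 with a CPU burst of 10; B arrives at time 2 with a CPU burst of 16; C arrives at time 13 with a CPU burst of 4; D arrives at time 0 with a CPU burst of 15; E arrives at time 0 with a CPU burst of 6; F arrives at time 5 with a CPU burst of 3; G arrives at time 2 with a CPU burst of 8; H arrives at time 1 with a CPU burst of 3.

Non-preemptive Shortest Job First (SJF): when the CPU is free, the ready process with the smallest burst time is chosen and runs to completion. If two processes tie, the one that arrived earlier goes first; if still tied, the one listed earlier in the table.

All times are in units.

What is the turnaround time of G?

Gantt: | E 0-6 | H 6-9 | F 9-12 | G 12-20 | C 20-24 | A 24-34 | D 34-49 | B 49-65 |
Completion: A=34  B=65  C=24  D=49  E=6  F=12  G=20  H=9
Turnaround(G) = completion − arrival = 20 − 2 = 18

18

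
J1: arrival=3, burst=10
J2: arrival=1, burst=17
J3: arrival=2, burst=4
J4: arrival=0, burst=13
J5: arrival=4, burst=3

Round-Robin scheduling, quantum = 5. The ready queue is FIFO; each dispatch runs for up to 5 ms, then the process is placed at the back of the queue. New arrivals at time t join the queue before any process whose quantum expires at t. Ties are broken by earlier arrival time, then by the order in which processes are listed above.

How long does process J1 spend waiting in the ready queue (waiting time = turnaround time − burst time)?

Schedule: | J4 0-5 | J2 5-10 | J3 10-14 | J1 14-19 | J5 19-22 | J4 22-27 | J2 27-32 | J1 32-37 | J4 37-40 | J2 40-47 |
Completion: J1=37  J2=47  J3=14  J4=40  J5=22
Turnaround (C−A): J1=34  J2=46  J3=12  J4=40  J5=18
Waiting(J1) = turnaround − burst = 34 − 10 = 24

24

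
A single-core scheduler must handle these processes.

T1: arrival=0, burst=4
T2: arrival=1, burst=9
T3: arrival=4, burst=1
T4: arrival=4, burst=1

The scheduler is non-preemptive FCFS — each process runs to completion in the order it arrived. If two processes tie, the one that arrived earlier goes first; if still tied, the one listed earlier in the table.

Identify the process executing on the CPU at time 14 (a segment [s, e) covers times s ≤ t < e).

Gantt: | T1 0-4 | T2 4-13 | T3 13-14 | T4 14-15 |
Completion: T1=4  T2=13  T3=14  T4=15

T4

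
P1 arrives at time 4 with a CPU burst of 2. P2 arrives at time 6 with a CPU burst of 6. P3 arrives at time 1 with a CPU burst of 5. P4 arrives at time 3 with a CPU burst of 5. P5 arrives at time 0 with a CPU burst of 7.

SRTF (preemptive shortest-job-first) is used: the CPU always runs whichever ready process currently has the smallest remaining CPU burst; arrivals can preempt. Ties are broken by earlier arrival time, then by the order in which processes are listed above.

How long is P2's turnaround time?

Timeline: | P5 0-1 | P3 1-6 | P1 6-8 | P4 8-13 | P5 13-19 | P2 19-25 |
Completion: P1=8  P2=25  P3=6  P4=13  P5=19
Turnaround(P2) = completion − arrival = 25 − 6 = 19

19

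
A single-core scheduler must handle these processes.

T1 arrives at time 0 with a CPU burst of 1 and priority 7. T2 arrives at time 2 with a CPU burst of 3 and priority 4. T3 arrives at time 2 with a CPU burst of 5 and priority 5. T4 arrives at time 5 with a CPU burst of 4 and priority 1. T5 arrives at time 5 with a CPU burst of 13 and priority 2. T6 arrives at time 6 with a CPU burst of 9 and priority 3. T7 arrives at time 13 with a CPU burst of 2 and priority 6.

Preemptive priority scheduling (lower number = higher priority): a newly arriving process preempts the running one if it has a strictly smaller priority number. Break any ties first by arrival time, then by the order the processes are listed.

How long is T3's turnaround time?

Timeline: | T1 0-1 | idle 1-2 | T2 2-5 | T4 5-9 | T5 9-22 | T6 22-31 | T3 31-36 | T7 36-38 |
Completion: T1=1  T2=5  T3=36  T4=9  T5=22  T6=31  T7=38
Turnaround (C−A): T1=1  T2=3  T3=34  T4=4  T5=17  T6=25  T7=25
Turnaround(T3) = completion − arrival = 36 − 2 = 34

34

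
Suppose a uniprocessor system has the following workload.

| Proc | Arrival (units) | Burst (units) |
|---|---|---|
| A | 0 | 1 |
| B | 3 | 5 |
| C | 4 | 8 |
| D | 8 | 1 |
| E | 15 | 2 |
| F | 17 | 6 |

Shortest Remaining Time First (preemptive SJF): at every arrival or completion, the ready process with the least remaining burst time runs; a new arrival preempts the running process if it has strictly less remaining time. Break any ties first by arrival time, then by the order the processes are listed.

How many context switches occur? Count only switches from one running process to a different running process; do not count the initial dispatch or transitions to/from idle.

Schedule: | A 0-1 | idle 1-3 | B 3-8 | D 8-9 | C 9-17 | E 17-19 | F 19-25 |
Completion: A=1  B=8  C=17  D=9  E=19  F=25
Turnaround (C−A): A=1  B=5  C=13  D=1  E=4  F=8

4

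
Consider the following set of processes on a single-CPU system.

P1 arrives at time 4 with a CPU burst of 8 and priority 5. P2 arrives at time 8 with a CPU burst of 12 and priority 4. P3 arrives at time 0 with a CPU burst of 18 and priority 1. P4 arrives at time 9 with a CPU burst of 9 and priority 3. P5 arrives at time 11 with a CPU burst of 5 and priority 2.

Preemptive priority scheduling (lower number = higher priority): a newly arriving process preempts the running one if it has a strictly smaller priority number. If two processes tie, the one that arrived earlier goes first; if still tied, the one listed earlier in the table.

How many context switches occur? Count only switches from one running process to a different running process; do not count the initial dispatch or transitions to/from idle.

Gantt: | P3 0-18 | P5 18-23 | P4 23-32 | P2 32-44 | P1 44-52 |
Completion: P1=52  P2=44  P3=18  P4=32  P5=23
Turnaround (C−A): P1=48  P2=36  P3=18  P4=23  P5=12

4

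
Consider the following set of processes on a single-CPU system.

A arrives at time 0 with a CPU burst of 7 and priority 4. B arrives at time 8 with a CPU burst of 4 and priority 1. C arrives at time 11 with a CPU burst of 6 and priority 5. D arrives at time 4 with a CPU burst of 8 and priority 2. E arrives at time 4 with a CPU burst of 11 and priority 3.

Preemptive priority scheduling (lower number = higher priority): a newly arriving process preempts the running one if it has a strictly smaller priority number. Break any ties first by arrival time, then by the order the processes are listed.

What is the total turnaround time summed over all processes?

94

Gantt: | A 0-4 | D 4-8 | B 8-12 | D 12-16 | E 16-27 | A 27-30 | C 30-36 |
Completion: A=30  B=12  C=36  D=16  E=27
Turnaround (C−A): A=30  B=4  C=25  D=12  E=23
Turnaround = completion − arrival: A=30, B=4, C=25, D=12, E=23
Total turnaround = 30 + 4 + 25 + 12 + 23 = 94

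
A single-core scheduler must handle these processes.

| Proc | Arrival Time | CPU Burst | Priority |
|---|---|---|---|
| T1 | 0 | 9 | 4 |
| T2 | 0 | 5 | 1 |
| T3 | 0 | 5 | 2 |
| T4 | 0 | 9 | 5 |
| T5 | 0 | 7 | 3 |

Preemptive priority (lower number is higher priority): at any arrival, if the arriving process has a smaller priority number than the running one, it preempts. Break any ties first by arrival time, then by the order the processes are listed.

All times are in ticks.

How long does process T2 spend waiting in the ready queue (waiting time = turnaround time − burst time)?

0

Timeline: | T2 0-5 | T3 5-10 | T5 10-17 | T1 17-26 | T4 26-35 |
Completion: T1=26  T2=5  T3=10  T4=35  T5=17
Turnaround (C−A): T1=26  T2=5  T3=10  T4=35  T5=17
Waiting(T2) = turnaround − burst = 5 − 5 = 0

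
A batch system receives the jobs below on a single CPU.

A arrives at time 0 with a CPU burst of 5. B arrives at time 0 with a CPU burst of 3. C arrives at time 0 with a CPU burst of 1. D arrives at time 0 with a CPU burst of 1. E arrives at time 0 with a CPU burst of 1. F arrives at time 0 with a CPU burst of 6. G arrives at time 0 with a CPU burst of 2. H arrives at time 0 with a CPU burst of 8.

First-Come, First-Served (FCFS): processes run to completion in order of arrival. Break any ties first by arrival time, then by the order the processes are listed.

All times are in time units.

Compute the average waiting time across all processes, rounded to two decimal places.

9.88

Timeline: | A 0-5 | B 5-8 | C 8-9 | D 9-10 | E 10-11 | F 11-17 | G 17-19 | H 19-27 |
Completion: A=5  B=8  C=9  D=10  E=11  F=17  G=19  H=27
Turnaround (C−A): A=5  B=8  C=9  D=10  E=11  F=17  G=19  H=27
Waiting times: A=0, B=5, C=8, D=9, E=10, F=11, G=17, H=19
Average waiting = (0+5+8+9+10+11+17+19) / 8 = 79/8 = 9.88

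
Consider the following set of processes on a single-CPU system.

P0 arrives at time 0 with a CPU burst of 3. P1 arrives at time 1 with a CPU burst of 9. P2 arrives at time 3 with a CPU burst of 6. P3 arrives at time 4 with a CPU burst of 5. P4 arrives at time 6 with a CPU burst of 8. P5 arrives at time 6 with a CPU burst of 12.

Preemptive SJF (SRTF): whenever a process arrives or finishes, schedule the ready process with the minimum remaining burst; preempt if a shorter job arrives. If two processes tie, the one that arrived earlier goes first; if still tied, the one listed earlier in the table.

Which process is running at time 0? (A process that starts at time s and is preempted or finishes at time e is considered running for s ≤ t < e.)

Schedule: | P0 0-3 | P2 3-9 | P3 9-14 | P4 14-22 | P1 22-31 | P5 31-43 |
Completion: P0=3  P1=31  P2=9  P3=14  P4=22  P5=43

P0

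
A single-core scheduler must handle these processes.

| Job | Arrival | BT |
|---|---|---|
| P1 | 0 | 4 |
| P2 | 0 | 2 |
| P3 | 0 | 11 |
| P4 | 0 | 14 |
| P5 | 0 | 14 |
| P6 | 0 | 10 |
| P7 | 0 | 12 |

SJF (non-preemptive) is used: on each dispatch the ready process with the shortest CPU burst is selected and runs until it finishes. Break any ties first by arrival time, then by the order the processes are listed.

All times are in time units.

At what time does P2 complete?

2

Timeline: | P2 0-2 | P1 2-6 | P6 6-16 | P3 16-27 | P7 27-39 | P4 39-53 | P5 53-67 |
Completion: P1=6  P2=2  P3=27  P4=53  P5=67  P6=16  P7=39
Turnaround (C−A): P1=6  P2=2  P3=27  P4=53  P5=67  P6=16  P7=39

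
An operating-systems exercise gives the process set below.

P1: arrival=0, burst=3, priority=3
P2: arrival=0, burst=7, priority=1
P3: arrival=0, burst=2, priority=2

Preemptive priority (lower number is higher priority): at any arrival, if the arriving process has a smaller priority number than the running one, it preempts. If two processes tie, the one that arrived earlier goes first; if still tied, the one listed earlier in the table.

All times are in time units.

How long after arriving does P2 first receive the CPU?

Schedule: | P2 0-7 | P3 7-9 | P1 9-12 |
Completion: P1=12  P2=7  P3=9
Turnaround (C−A): P1=12  P2=7  P3=9
Response(P2) = first start − arrival = 0 − 0 = 0

0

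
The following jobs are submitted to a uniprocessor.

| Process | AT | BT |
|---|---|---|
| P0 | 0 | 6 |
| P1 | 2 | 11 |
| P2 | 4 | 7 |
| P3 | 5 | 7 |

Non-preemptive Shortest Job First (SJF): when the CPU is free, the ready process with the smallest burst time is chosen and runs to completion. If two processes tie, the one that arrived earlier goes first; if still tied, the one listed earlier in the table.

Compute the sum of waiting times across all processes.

Schedule: | P0 0-6 | P2 6-13 | P3 13-20 | P1 20-31 |
Completion: P0=6  P1=31  P2=13  P3=20
Turnaround (C−A): P0=6  P1=29  P2=9  P3=15
Waiting = turnaround − burst: P0=0, P1=18, P2=2, P3=8
Total waiting = 0 + 18 + 2 + 8 = 28

28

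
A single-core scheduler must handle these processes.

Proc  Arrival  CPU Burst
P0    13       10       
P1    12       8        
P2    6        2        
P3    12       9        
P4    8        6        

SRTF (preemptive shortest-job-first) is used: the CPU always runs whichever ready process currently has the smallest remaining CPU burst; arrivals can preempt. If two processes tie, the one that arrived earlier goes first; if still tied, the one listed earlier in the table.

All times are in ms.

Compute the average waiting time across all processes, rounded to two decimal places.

6.00

Timeline: | idle 0-6 | P2 6-8 | P4 8-14 | P1 14-22 | P3 22-31 | P0 31-41 |
Completion: P0=41  P1=22  P2=8  P3=31  P4=14
Turnaround (C−A): P0=28  P1=10  P2=2  P3=19  P4=6
Waiting times: P0=18, P1=2, P2=0, P3=10, P4=0
Average waiting = (18+2+0+10+0) / 5 = 30/5 = 6.00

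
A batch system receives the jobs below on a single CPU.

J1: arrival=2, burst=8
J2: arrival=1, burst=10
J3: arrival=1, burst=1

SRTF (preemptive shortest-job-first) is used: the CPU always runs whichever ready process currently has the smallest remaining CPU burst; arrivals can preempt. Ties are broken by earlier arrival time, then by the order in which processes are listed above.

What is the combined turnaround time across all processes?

Schedule: | idle 0-1 | J3 1-2 | J1 2-10 | J2 10-20 |
Completion: J1=10  J2=20  J3=2
Turnaround = completion − arrival: J1=8, J2=19, J3=1
Total turnaround = 8 + 19 + 1 = 28

28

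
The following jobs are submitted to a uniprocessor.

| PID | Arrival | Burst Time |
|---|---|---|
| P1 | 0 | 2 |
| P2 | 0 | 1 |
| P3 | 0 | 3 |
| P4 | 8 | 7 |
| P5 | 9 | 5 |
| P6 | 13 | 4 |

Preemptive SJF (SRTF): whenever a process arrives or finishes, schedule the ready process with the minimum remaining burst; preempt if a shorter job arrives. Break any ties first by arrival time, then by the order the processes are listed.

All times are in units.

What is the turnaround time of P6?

Schedule: | P2 0-1 | P1 1-3 | P3 3-6 | idle 6-8 | P4 8-9 | P5 9-14 | P6 14-18 | P4 18-24 |
Completion: P1=3  P2=1  P3=6  P4=24  P5=14  P6=18
Turnaround (C−A): P1=3  P2=1  P3=6  P4=16  P5=5  P6=5
Turnaround(P6) = completion − arrival = 18 − 13 = 5

5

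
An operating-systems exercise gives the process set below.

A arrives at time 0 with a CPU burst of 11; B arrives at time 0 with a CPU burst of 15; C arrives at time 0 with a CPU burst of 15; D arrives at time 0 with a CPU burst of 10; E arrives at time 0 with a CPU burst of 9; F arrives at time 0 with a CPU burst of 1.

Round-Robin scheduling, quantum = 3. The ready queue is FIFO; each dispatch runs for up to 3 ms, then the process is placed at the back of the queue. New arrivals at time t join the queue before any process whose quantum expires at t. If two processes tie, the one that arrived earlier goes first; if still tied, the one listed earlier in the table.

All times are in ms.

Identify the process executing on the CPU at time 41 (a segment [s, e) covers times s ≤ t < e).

D

Gantt: | A 0-3 | B 3-6 | C 6-9 | D 9-12 | E 12-15 | F 15-16 | A 16-19 | B 19-22 | C 22-25 | D 25-28 | E 28-31 | A 31-34 | B 34-37 | C 37-40 | D 40-43 | E 43-46 | A 46-48 | B 48-51 | C 51-54 | D 54-55 | B 55-58 | C 58-61 |
Completion: A=48  B=58  C=61  D=55  E=46  F=16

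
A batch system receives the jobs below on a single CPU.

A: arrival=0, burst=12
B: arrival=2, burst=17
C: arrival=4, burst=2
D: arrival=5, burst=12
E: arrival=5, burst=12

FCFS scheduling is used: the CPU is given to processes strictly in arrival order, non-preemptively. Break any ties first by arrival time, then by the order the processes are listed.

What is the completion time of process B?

Schedule: | A 0-12 | B 12-29 | C 29-31 | D 31-43 | E 43-55 |
Completion: A=12  B=29  C=31  D=43  E=55
Turnaround (C−A): A=12  B=27  C=27  D=38  E=50

29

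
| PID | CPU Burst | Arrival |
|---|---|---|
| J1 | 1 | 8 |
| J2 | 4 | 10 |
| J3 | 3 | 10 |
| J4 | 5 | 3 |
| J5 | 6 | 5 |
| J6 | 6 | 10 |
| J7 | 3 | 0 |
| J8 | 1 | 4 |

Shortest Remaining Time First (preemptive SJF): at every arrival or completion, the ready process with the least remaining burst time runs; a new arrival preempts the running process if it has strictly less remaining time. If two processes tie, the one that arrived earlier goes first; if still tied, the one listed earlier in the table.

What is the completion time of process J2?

Gantt: | J7 0-3 | J4 3-4 | J8 4-5 | J4 5-9 | J1 9-10 | J3 10-13 | J2 13-17 | J5 17-23 | J6 23-29 |
Completion: J1=10  J2=17  J3=13  J4=9  J5=23  J6=29  J7=3  J8=5
Turnaround (C−A): J1=2  J2=7  J3=3  J4=6  J5=18  J6=19  J7=3  J8=1

17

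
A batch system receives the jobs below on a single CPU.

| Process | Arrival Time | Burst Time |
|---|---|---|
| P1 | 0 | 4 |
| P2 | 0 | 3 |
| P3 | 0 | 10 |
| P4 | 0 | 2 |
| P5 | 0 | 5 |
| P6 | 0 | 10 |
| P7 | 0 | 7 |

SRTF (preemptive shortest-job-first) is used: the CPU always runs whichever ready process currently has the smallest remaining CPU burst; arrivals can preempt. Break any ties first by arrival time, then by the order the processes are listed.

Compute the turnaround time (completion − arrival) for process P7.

21

Timeline: | P4 0-2 | P2 2-5 | P1 5-9 | P5 9-14 | P7 14-21 | P3 21-31 | P6 31-41 |
Completion: P1=9  P2=5  P3=31  P4=2  P5=14  P6=41  P7=21
Turnaround (C−A): P1=9  P2=5  P3=31  P4=2  P5=14  P6=41  P7=21
Turnaround(P7) = completion − arrival = 21 − 0 = 21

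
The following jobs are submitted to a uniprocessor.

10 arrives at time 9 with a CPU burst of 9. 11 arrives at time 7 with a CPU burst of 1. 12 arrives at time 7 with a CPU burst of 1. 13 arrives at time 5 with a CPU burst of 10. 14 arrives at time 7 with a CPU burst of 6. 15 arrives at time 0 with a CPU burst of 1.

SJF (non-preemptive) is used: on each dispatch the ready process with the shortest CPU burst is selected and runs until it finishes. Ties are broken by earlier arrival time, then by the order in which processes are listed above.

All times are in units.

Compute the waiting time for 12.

Timeline: | 15 0-1 | idle 1-5 | 13 5-15 | 11 15-16 | 12 16-17 | 14 17-23 | 10 23-32 |
Completion: 10=32  11=16  12=17  13=15  14=23  15=1
Turnaround (C−A): 10=23  11=9  12=10  13=10  14=16  15=1
Waiting(12) = turnaround − burst = 10 − 1 = 9

9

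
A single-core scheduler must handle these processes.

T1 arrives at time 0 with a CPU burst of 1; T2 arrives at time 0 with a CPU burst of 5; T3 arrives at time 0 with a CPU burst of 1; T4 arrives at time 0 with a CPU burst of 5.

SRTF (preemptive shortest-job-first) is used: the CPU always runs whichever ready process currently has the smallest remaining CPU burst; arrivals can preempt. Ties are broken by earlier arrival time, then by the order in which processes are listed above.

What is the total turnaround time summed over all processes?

Timeline: | T1 0-1 | T3 1-2 | T2 2-7 | T4 7-12 |
Completion: T1=1  T2=7  T3=2  T4=12
Turnaround = completion − arrival: T1=1, T2=7, T3=2, T4=12
Total turnaround = 1 + 7 + 2 + 12 = 22

22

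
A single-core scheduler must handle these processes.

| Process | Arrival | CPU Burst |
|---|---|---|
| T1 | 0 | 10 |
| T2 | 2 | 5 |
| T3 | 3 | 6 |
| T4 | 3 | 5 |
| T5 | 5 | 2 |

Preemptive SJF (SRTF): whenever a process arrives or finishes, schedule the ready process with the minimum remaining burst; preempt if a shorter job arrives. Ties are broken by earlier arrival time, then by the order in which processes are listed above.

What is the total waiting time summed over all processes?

37

Gantt: | T1 0-2 | T2 2-7 | T5 7-9 | T4 9-14 | T3 14-20 | T1 20-28 |
Completion: T1=28  T2=7  T3=20  T4=14  T5=9
Turnaround (C−A): T1=28  T2=5  T3=17  T4=11  T5=4
Waiting = turnaround − burst: T1=18, T2=0, T3=11, T4=6, T5=2
Total waiting = 18 + 0 + 11 + 6 + 2 = 37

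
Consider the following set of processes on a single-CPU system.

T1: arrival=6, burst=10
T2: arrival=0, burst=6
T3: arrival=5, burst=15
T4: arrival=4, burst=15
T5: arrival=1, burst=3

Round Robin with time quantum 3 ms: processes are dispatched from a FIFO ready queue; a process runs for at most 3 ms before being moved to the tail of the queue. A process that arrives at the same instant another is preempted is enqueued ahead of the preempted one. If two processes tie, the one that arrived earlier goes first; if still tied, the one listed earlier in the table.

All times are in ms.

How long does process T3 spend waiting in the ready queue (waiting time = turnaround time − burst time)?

Schedule: | T2 0-3 | T5 3-6 | T2 6-9 | T4 9-12 | T3 12-15 | T1 15-18 | T4 18-21 | T3 21-24 | T1 24-27 | T4 27-30 | T3 30-33 | T1 33-36 | T4 36-39 | T3 39-42 | T1 42-43 | T4 43-46 | T3 46-49 |
Completion: T1=43  T2=9  T3=49  T4=46  T5=6
Turnaround (C−A): T1=37  T2=9  T3=44  T4=42  T5=5
Waiting(T3) = turnaround − burst = 44 − 15 = 29

29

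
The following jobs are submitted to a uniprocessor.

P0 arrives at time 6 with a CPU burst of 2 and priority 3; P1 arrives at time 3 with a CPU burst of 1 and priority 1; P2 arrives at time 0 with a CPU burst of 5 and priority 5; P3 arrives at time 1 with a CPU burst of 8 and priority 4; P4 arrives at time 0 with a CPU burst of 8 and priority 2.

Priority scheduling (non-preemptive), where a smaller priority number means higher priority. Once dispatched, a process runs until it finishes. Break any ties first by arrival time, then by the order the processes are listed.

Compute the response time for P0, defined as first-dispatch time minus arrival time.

Timeline: | P4 0-8 | P1 8-9 | P0 9-11 | P3 11-19 | P2 19-24 |
Completion: P0=11  P1=9  P2=24  P3=19  P4=8
Response(P0) = first start − arrival = 9 − 6 = 3

3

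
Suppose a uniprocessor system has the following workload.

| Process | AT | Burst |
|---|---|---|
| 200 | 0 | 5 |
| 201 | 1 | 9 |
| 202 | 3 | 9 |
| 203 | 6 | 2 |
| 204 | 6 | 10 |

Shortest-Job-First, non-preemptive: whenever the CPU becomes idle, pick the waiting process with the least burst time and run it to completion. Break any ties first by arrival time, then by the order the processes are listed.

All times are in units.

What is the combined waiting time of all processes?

Gantt: | 200 0-5 | 201 5-14 | 203 14-16 | 202 16-25 | 204 25-35 |
Completion: 200=5  201=14  202=25  203=16  204=35
Turnaround (C−A): 200=5  201=13  202=22  203=10  204=29
Waiting = turnaround − burst: 200=0, 201=4, 202=13, 203=8, 204=19
Total waiting = 0 + 4 + 13 + 8 + 19 = 44

44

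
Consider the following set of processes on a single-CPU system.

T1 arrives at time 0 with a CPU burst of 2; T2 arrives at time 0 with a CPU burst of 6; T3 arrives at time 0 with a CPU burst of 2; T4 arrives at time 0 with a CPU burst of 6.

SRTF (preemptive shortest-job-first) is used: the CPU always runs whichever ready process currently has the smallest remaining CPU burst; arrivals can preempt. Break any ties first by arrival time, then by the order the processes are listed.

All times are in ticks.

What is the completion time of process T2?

10

Schedule: | T1 0-2 | T3 2-4 | T2 4-10 | T4 10-16 |
Completion: T1=2  T2=10  T3=4  T4=16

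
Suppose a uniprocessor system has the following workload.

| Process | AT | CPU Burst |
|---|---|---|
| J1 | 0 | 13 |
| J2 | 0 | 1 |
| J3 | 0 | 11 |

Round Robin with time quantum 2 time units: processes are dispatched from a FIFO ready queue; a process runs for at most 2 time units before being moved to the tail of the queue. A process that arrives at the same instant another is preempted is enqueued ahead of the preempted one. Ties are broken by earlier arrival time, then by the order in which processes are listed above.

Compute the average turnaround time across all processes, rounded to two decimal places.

17.33

Timeline: | J1 0-2 | J2 2-3 | J3 3-5 | J1 5-7 | J3 7-9 | J1 9-11 | J3 11-13 | J1 13-15 | J3 15-17 | J1 17-19 | J3 19-21 | J1 21-23 | J3 23-24 | J1 24-25 |
Completion: J1=25  J2=3  J3=24
Turnaround (C−A): J1=25  J2=3  J3=24
Turnaround times: J1=25, J2=3, J3=24
Average turnaround = (25+3+24) / 3 = 52/3 = 17.33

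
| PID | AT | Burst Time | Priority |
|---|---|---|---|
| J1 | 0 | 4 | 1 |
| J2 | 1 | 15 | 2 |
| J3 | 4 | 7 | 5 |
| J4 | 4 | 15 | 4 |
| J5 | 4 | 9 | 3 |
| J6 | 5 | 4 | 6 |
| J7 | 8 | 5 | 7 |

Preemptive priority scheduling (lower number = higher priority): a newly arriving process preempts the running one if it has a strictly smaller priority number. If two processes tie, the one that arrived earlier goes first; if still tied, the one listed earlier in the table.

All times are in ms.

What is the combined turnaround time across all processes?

Gantt: | J1 0-4 | J2 4-19 | J5 19-28 | J4 28-43 | J3 43-50 | J6 50-54 | J7 54-59 |
Completion: J1=4  J2=19  J3=50  J4=43  J5=28  J6=54  J7=59
Turnaround = completion − arrival: J1=4, J2=18, J3=46, J4=39, J5=24, J6=49, J7=51
Total turnaround = 4 + 18 + 46 + 39 + 24 + 49 + 51 = 231

231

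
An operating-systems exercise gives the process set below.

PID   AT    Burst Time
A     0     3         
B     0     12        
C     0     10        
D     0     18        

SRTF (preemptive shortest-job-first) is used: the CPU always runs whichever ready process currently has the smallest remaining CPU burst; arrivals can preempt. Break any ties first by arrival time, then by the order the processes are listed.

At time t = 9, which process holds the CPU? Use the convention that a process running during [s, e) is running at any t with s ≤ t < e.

Schedule: | A 0-3 | C 3-13 | B 13-25 | D 25-43 |
Completion: A=3  B=25  C=13  D=43

C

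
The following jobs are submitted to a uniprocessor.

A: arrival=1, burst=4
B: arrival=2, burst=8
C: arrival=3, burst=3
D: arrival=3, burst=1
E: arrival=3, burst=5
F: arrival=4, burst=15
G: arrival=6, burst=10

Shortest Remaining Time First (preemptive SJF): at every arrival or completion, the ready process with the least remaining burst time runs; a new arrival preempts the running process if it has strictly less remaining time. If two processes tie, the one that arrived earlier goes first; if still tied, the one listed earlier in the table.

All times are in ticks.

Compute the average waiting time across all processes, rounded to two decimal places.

Gantt: | idle 0-1 | A 1-3 | D 3-4 | A 4-6 | C 6-9 | E 9-14 | B 14-22 | G 22-32 | F 32-47 |
Completion: A=6  B=22  C=9  D=4  E=14  F=47  G=32
Waiting times: A=1, B=12, C=3, D=0, E=6, F=28, G=16
Average waiting = (1+12+3+0+6+28+16) / 7 = 66/7 = 9.43

9.43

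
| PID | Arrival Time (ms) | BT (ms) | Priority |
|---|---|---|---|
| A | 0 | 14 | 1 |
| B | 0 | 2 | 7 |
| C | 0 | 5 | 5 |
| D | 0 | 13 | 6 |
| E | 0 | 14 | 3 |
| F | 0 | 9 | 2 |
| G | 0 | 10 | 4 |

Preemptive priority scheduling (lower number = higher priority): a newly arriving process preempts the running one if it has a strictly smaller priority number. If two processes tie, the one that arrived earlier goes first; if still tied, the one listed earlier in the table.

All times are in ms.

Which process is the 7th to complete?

Gantt: | A 0-14 | F 14-23 | E 23-37 | G 37-47 | C 47-52 | D 52-65 | B 65-67 |
Completion: A=14  B=67  C=52  D=65  E=37  F=23  G=47
Turnaround (C−A): A=14  B=67  C=52  D=65  E=37  F=23  G=47
Finish order: A → F → E → G → C → D → B

B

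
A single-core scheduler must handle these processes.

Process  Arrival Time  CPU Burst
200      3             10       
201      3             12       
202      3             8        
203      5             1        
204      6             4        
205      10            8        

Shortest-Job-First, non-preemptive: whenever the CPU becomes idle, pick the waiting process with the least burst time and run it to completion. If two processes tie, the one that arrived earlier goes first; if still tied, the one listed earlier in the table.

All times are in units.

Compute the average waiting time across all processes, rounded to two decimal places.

11.67

Schedule: | idle 0-3 | 202 3-11 | 203 11-12 | 204 12-16 | 205 16-24 | 200 24-34 | 201 34-46 |
Completion: 200=34  201=46  202=11  203=12  204=16  205=24
Turnaround (C−A): 200=31  201=43  202=8  203=7  204=10  205=14
Waiting times: 200=21, 201=31, 202=0, 203=6, 204=6, 205=6
Average waiting = (21+31+0+6+6+6) / 6 = 70/6 = 11.67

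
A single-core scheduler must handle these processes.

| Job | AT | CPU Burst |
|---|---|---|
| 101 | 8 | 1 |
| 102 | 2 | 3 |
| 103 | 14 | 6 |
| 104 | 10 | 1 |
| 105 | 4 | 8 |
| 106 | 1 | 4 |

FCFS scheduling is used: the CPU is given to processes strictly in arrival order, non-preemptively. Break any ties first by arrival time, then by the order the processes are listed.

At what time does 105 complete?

Gantt: | idle 0-1 | 106 1-5 | 102 5-8 | 105 8-16 | 101 16-17 | 104 17-18 | 103 18-24 |
Completion: 101=17  102=8  103=24  104=18  105=16  106=5
Turnaround (C−A): 101=9  102=6  103=10  104=8  105=12  106=4

16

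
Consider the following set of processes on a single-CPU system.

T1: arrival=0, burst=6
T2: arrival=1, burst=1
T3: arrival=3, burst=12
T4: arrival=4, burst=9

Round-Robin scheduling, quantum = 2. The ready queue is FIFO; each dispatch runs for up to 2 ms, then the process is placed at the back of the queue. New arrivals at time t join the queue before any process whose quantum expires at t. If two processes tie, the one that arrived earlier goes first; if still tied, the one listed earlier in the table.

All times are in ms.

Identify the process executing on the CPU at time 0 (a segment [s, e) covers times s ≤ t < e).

T1

Schedule: | T1 0-2 | T2 2-3 | T1 3-5 | T3 5-7 | T4 7-9 | T1 9-11 | T3 11-13 | T4 13-15 | T3 15-17 | T4 17-19 | T3 19-21 | T4 21-23 | T3 23-25 | T4 25-26 | T3 26-28 |
Completion: T1=11  T2=3  T3=28  T4=26
Turnaround (C−A): T1=11  T2=2  T3=25  T4=22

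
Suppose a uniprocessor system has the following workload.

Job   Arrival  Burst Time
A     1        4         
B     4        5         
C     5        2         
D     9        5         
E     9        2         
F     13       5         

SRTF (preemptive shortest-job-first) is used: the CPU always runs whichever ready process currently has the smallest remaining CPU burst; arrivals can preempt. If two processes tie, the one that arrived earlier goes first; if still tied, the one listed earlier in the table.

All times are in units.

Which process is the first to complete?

A

Timeline: | idle 0-1 | A 1-5 | C 5-7 | B 7-9 | E 9-11 | B 11-14 | D 14-19 | F 19-24 |
Completion: A=5  B=14  C=7  D=19  E=11  F=24
Turnaround (C−A): A=4  B=10  C=2  D=10  E=2  F=11
Finish order: A → C → E → B → D → F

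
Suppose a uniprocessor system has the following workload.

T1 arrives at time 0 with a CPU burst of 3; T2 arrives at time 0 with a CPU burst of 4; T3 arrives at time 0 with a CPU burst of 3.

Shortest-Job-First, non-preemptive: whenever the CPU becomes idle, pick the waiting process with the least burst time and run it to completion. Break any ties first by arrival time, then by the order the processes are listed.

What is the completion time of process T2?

10

Schedule: | T1 0-3 | T3 3-6 | T2 6-10 |
Completion: T1=3  T2=10  T3=6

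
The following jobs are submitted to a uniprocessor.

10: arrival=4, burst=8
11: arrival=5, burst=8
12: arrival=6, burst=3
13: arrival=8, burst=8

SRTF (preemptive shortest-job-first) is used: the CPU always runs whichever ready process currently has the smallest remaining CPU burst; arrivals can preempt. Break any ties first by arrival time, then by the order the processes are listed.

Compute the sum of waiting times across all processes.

Schedule: | idle 0-4 | 10 4-6 | 12 6-9 | 10 9-15 | 11 15-23 | 13 23-31 |
Completion: 10=15  11=23  12=9  13=31
Turnaround (C−A): 10=11  11=18  12=3  13=23
Waiting = turnaround − burst: 10=3, 11=10, 12=0, 13=15
Total waiting = 3 + 10 + 0 + 15 = 28

28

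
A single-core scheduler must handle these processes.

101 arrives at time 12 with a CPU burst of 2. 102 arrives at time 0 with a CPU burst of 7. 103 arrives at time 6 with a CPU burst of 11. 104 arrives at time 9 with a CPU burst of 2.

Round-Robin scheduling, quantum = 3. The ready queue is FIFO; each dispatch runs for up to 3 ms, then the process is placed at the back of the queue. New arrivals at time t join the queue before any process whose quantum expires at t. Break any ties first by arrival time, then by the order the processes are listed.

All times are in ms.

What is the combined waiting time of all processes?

12

Timeline: | 102 0-6 | 103 6-9 | 102 9-10 | 104 10-12 | 103 12-15 | 101 15-17 | 103 17-22 |
Completion: 101=17  102=10  103=22  104=12
Turnaround (C−A): 101=5  102=10  103=16  104=3
Waiting = turnaround − burst: 101=3, 102=3, 103=5, 104=1
Total waiting = 3 + 3 + 5 + 1 = 12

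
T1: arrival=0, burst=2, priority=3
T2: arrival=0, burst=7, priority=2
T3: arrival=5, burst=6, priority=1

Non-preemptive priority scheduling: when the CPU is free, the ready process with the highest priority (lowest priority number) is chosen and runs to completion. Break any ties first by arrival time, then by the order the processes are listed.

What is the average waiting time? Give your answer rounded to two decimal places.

Timeline: | T2 0-7 | T3 7-13 | T1 13-15 |
Completion: T1=15  T2=7  T3=13
Turnaround (C−A): T1=15  T2=7  T3=8
Waiting times: T1=13, T2=0, T3=2
Average waiting = (13+0+2) / 3 = 15/3 = 5.00

5.00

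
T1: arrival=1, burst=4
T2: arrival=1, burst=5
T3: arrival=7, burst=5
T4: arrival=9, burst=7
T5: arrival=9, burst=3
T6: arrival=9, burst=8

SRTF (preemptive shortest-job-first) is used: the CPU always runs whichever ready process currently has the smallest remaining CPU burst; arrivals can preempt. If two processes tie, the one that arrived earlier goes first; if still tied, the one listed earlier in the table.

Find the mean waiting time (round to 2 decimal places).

Schedule: | idle 0-1 | T1 1-5 | T2 5-10 | T5 10-13 | T3 13-18 | T4 18-25 | T6 25-33 |
Completion: T1=5  T2=10  T3=18  T4=25  T5=13  T6=33
Waiting times: T1=0, T2=4, T3=6, T4=9, T5=1, T6=16
Average waiting = (0+4+6+9+1+16) / 6 = 36/6 = 6.00

6.00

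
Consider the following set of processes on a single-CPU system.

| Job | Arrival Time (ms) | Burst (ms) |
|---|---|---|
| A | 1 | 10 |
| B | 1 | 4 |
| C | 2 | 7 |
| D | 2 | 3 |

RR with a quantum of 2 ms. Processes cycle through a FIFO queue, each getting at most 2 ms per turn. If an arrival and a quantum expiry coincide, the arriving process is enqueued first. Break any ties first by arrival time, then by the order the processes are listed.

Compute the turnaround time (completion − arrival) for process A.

24

Gantt: | idle 0-1 | A 1-3 | B 3-5 | C 5-7 | D 7-9 | A 9-11 | B 11-13 | C 13-15 | D 15-16 | A 16-18 | C 18-20 | A 20-22 | C 22-23 | A 23-25 |
Completion: A=25  B=13  C=23  D=16
Turnaround(A) = completion − arrival = 25 − 1 = 24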